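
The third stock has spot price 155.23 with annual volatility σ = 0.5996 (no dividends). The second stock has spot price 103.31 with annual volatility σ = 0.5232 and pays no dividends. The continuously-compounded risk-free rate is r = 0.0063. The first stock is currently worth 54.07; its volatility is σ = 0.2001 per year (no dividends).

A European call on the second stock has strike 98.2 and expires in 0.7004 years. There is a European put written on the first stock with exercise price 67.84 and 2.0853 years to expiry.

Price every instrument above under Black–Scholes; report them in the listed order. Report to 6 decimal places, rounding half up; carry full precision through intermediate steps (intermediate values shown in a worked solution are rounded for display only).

[the second stock call K=98.2]
σ√T = 0.5232·√0.7004 = 0.437866
d₁ = (ln(S/K) + (r+σ²/2)T) / (σ√T) = (ln(103.31/98.2) + (0.0063+0.5232²/2)·0.7004) / 0.437866 = (0.050728 + 0.100276) / 0.437866 = 0.344863
d₂ = d₁ − σ√T = 0.344863 − 0.437866 = -0.093003
e^{−rT} = 0.995597
N(d₁) = 0.634901,  N(d₂) = 0.462951
price = S·N(d₁) − K·e^{−rT}·N(d₂) = 65.591653 − 45.261603 = 20.330050
[the first stock put K=67.84]
σ√T = 0.2001·√2.0853 = 0.288956
d₁ = (ln(S/K) + (r+σ²/2)T) / (σ√T) = (ln(54.07/67.84) + (0.0063+0.2001²/2)·2.0853) / 0.288956 = (-0.226872 + 0.054885) / 0.288956 = -0.595203
d₂ = d₁ − σ√T = -0.595203 − 0.288956 = -0.884159
e^{−rT} = 0.986949
N(−d₁) = 0.724146,  N(−d₂) = 0.811695
price = K·e^{−rT}·N(−d₂) − S·N(−d₁) = 54.346690 − 39.154583 = 15.192107

price(the second stock call K=98.2) = 20.330050
price(the first stock put K=67.84) = 15.192107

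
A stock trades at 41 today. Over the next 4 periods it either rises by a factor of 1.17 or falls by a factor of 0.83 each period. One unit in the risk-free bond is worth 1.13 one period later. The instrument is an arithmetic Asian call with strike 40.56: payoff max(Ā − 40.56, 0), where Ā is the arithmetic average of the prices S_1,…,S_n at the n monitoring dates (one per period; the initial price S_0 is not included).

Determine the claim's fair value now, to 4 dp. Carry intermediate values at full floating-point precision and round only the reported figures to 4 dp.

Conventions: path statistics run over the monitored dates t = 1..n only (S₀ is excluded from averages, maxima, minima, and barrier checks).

No-arbitrage gives p* = (R−d)/(u−d) = 0.8824: enumerate every path, weight its payoff by its p*-probability, and discount by R^4.
Enumerate all 2^4 = 16 price paths (U = up ×1.17, D = down ×0.83); each path with k up-moves has probability p*^k·(1−p*)^(4−k).
DDDD: Ā=26.2940, payoff=0.0000, prob=0.000192
UDDD: Ā=37.0651, payoff=0.0000, prob=0.001437
DUDD: Ā=33.5801, payoff=0.0000, prob=0.001437
UUDD: Ā=47.3358, payoff=6.7758, prob=0.010776
DDUD: Ā=30.6875, payoff=0.0000, prob=0.001437
UDUD: Ā=43.2583, payoff=2.6983, prob=0.010776
DUUD: Ā=39.7733, payoff=0.0000, prob=0.010776
UUUD: Ā=56.0660, payoff=15.5060, prob=0.080818
DDDU: Ā=28.2867, payoff=0.0000, prob=0.001437
UDDU: Ā=39.8740, payoff=0.0000, prob=0.010776
DUDU: Ā=36.3890, payoff=0.0000, prob=0.010776
UUDU: Ā=51.2954, payoff=10.7354, prob=0.080818
DDUU: Ā=33.4965, payoff=0.0000, prob=0.010776
UDUU: Ā=47.2179, payoff=6.6579, prob=0.080818
DUUU: Ā=43.7329, payoff=3.1729, prob=0.080818
UUUU: Ā=61.6476, payoff=21.0876, prob=0.606135
Price = Σ prob·payoff / R^4 = 15.799304 / 1.630474 = 9.6900

price = 9.6900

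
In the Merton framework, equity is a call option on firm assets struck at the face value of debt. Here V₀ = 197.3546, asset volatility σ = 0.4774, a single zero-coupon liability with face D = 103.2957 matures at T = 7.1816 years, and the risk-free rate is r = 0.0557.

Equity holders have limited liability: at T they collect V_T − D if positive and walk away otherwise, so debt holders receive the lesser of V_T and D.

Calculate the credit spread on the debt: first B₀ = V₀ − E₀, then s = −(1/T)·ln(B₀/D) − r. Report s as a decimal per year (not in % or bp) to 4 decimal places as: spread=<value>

Equity is a call on the firm's assets struck at D = 103.2957:
d₁ = [ln(V₀/D) + (r + σ²/2)T] / (σ√T)
   = [ln(197.3546/103.2957) + (0.0557 + 0.5·0.4774²)·7.1816] / (0.4774·√7.1816)
   = [0.647406 + 1.218397] / 1.279361 = 1.458387
d₂ = d₁ − σ√T = 1.458387 − 1.279361 = 0.179027
N(d₁) = 0.927633,  N(d₂) = 0.571042,  e^(−rT) = 0.670310
E₀ = V₀·N(d₁) − D·e^(−rT)·N(d₂)
   = 197.3546·0.927633 − 103.2957·0.670310·0.571042 = 143.533664
B₀ = V₀ − E₀ = 197.3546 − 143.533664 = 53.820936
spread = −(1/T)·ln(B₀/D) − r = −(1/7.1816)·ln(53.820936/103.2957) − 0.0557 = 0.03507827

spread=0.0351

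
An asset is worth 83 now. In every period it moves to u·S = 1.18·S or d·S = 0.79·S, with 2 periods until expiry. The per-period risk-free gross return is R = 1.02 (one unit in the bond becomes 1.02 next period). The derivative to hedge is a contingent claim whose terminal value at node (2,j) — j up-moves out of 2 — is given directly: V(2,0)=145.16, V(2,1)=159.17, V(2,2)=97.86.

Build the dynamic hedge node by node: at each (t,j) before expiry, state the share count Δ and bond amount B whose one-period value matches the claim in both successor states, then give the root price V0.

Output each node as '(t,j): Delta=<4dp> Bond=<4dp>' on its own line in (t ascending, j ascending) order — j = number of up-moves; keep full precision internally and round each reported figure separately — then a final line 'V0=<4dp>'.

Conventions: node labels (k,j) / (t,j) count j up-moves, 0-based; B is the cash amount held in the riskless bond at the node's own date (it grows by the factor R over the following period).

(0,0): Delta=-0.9210 Bond=206.6715
(1,0): Delta=0.5479 Bond=114.4910
(1,1): Delta=-1.6051 Bond=277.8059
V0=130.2273

The replicating-portfolio and risk-neutral prices coincide; use p* = (1.02−0.79)/(1.18−0.79) = 0.5897 for the latter.
At maturity the claim pays: V(2,0)=145.1600, V(2,1)=159.1700, V(2,2)=97.8600
Node (1,0) S=65.5700: V=(p*·159.1700+(1−p*)·145.1600)/1.02=150.4140; Δ=(159.1700−145.1600)/(77.3726−51.8003)=0.5479; B=V−Δ·S=114.4910
Node (1,1) S=97.9400: V=(p*·97.8600+(1−p*)·159.1700)/1.02=120.6008; Δ=(97.8600−159.1700)/(115.5692−77.3726)=-1.6051; B=V−Δ·S=277.8059
Node (0,0) S=83.0000: V=(p*·120.6008+(1−p*)·150.4140)/1.02=130.2273; Δ=(120.6008−150.4140)/(97.9400−65.5700)=-0.9210; B=V−Δ·S=206.6715
Check: Δ(0,0)·S0 + B(0,0) = 130.2273 = V0.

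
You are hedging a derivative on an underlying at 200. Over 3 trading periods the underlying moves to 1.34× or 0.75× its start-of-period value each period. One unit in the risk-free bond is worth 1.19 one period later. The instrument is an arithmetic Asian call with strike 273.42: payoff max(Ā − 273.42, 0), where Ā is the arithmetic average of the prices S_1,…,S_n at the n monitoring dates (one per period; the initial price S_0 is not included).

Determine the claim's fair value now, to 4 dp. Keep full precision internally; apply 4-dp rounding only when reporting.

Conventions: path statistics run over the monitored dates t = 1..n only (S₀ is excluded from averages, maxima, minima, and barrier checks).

Set p* = 0.7458 (from d < R < u); the path-dependent value is the discounted p*-expectation over all price paths.
Enumerate all 2^3 = 8 price paths (U = up ×1.34, D = down ×0.75); each path with k up-moves has probability p*^k·(1−p*)^(3−k).
DDD: Ā=115.6250, payoff=0.0000, prob=0.016433
UDD: Ā=206.5833, payoff=0.0000, prob=0.048204
DUD: Ā=167.2500, payoff=0.0000, prob=0.048204
UUD: Ā=298.8200, payoff=25.4000, prob=0.141397
DDU: Ā=137.7500, payoff=0.0000, prob=0.048204
UDU: Ā=246.1133, payoff=0.0000, prob=0.141397
DUU: Ā=206.7800, payoff=0.0000, prob=0.141397
UUU: Ā=369.4469, payoff=96.0269, prob=0.414765
Price = Σ prob·payoff / R^3 = 43.420088 / 1.685159 = 25.7662

price = 25.7662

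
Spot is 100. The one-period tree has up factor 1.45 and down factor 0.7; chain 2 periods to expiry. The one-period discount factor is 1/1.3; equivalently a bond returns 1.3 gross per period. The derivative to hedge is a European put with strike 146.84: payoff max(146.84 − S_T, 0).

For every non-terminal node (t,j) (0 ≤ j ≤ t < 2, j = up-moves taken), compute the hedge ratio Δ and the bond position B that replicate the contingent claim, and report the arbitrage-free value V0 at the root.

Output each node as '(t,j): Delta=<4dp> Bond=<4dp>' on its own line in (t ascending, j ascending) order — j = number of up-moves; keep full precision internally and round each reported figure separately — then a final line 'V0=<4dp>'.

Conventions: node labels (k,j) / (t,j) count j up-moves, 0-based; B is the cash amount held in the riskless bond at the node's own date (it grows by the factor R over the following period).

(0,0): Delta=-0.4797 Bond=58.8721
(1,0): Delta=-1.0000 Bond=112.9538
(1,1): Delta=-0.4169 Bond=67.4287
V0=10.9008

Under the risk-neutral measure, an up-move has probability p* = (R−d)/(u−d) = 0.8000 and values discount at R = 1.3.
At maturity the claim pays: V(2,0)=97.8400, V(2,1)=45.3400, V(2,2)=0.0000
(1,0): S=70.0000. Δ = (V_up−V_dn)/(S_up−S_dn) = (45.3400−97.8400)/(101.5000−49.0000) = -1.0000. V = [p*·45.3400 + (1−p*)·97.8400]/1.3 = 42.9538. B = V − Δ·S = 112.9538.
(1,1): S=145.0000. Δ = (V_up−V_dn)/(S_up−S_dn) = (0.0000−45.3400)/(210.2500−101.5000) = -0.4169. V = [p*·0.0000 + (1−p*)·45.3400]/1.3 = 6.9754. B = V − Δ·S = 67.4287.
(0,0): S=100.0000. Δ = (V_up−V_dn)/(S_up−S_dn) = (6.9754−42.9538)/(145.0000−70.0000) = -0.4797. V = [p*·6.9754 + (1−p*)·42.9538]/1.3 = 10.9008. B = V − Δ·S = 58.8721.
Sanity check at the root: Δ(0,0)·S0 + B(0,0) reproduces V0 = 10.9008.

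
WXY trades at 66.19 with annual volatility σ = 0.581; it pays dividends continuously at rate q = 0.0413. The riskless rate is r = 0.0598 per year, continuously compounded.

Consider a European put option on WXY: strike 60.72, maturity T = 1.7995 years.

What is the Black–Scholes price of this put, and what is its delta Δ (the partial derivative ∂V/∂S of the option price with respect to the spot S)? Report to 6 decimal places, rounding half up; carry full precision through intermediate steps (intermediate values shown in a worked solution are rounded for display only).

σ√T = 0.581·√1.7995 = 0.779385
d₁ = (ln(S/K) + (r−q+σ²/2)T) / (σ√T) = (ln(66.19/60.72) + (0.0598−0.0413+0.581²/2)·1.7995) / 0.779385 = (0.086256 + 0.337011) / 0.779385 = 0.543079
d₂ = d₁ − σ√T = 0.543079 − 0.779385 = -0.236306
e^{−rT} = 0.897978
e^{−qT} = 0.928375
N(−d₁) = 0.293538,  N(−d₂) = 0.593402
Put price V = K·e^{−rT}·N(−d₂) − S·e^{−qT}·N(−d₁) = 32.355389 − 18.037646 = 14.317743
Δ = −e^{−qT}·N(−d₁) = -0.272513

price = 14.317743
Δ = -0.272513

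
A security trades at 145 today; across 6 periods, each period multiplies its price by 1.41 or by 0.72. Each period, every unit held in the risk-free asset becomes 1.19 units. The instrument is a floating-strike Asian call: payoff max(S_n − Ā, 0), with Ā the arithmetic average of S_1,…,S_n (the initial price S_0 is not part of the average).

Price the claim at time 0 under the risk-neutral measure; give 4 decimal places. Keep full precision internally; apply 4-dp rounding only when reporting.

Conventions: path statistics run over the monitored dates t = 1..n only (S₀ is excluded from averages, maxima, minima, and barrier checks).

price = 50.0682

Risk-neutral up-probability p* = (R−d)/(u−d) = (1.19−0.72)/(1.41−0.72) = 0.6812; the claim prices as the p*-weighted sum of path payoffs discounted by R^6.
Enumerate all 2^6 = 64 price paths (U = up ×1.41, D = down ×0.72); each path with k up-moves has probability p*^k·(1−p*)^(6−k).
DDDDDD: Ā=53.4855, payoff=0.0000, prob=0.001051
UDDDDD: Ā=104.7424, payoff=0.0000, prob=0.002244
DUDDDD: Ā=88.0674, payoff=0.0000, prob=0.002244
UUDDDD: Ā=172.4653, payoff=0.0000, prob=0.004795
DDUDDD: Ā=76.0614, payoff=0.0000, prob=0.002244
UDUDDD: Ā=148.9536, payoff=0.0000, prob=0.004795
DUUDDD: Ā=132.2786, payoff=0.0000, prob=0.004795
UUUDDD: Ā=259.0456, payoff=0.0000, prob=0.010244
DDDUDD: Ā=67.4171, payoff=0.0000, prob=0.002244
UDDUDD: Ā=132.0251, payoff=0.0000, prob=0.004795
DUDUDD: Ā=115.3501, payoff=0.0000, prob=0.004795
UUDUDD: Ā=225.8940, payoff=0.0000, prob=0.010244
DDUUDD: Ā=103.3441, payoff=0.0000, prob=0.004795
UDUUDD: Ā=202.3822, payoff=0.0000, prob=0.010244
DUUUDD: Ā=185.7072, payoff=0.0000, prob=0.010244
UUUUDD: Ā=363.6767, payoff=0.0000, prob=0.021885
DDDDUD: Ā=61.1932, payoff=0.0000, prob=0.002244
UDDDUD: Ā=119.8366, payoff=0.0000, prob=0.004795
DUDDUD: Ā=103.1616, payoff=0.0000, prob=0.004795
UUDDUD: Ā=202.0249, payoff=0.0000, prob=0.010244
DDUDUD: Ā=91.1556, payoff=0.0000, prob=0.004795
UDUDUD: Ā=178.5131, payoff=0.0000, prob=0.010244
DUUDUD: Ā=161.8381, payoff=0.0000, prob=0.010244
UUUDUD: Ā=316.9330, payoff=0.0000, prob=0.021885
DDDUUD: Ā=82.5113, payoff=0.0000, prob=0.004795
UDDUUD: Ā=161.5847, payoff=0.0000, prob=0.010244
DUDUUD: Ā=144.9097, payoff=6.8034, prob=0.010244
UUDUUD: Ā=283.7814, payoff=13.3232, prob=0.021885
DDUUUD: Ā=132.9037, payoff=18.8094, prob=0.010244
UDUUUD: Ā=260.2697, payoff=36.8350, prob=0.021885
DUUUUD: Ā=243.5947, payoff=53.5100, prob=0.021885
UUUUUD: Ā=477.0395, payoff=104.7904, prob=0.046754
DDDDDU: Ā=56.7120, payoff=0.0000, prob=0.002244
UDDDDU: Ā=111.0609, payoff=0.0000, prob=0.004795
DUDDDU: Ā=94.3859, payoff=0.0000, prob=0.004795
UUDDDU: Ā=184.8391, payoff=0.0000, prob=0.010244
DDUDDU: Ā=82.3799, payoff=0.0000, prob=0.004795
UDUDDU: Ā=161.3273, payoff=0.0000, prob=0.010244
DUUDDU: Ā=144.6523, payoff=7.0607, prob=0.010244
UUUDDU: Ā=283.2775, payoff=13.8272, prob=0.021885
DDDUDU: Ā=73.7356, payoff=3.7349, prob=0.004795
UDDUDU: Ā=144.3989, payoff=7.3141, prob=0.010244
DUDUDU: Ā=127.7239, payoff=23.9891, prob=0.010244
UUDUDU: Ā=250.1259, payoff=46.9787, prob=0.021885
DDUUDU: Ā=115.7179, payoff=35.9951, prob=0.010244
UDUUDU: Ā=226.6142, payoff=70.4905, prob=0.021885
DUUUDU: Ā=209.9392, payoff=87.1655, prob=0.021885
UUUUDU: Ā=411.1309, payoff=170.6990, prob=0.046754
DDDDUU: Ā=67.5117, payoff=9.9588, prob=0.004795
UDDDUU: Ā=132.2104, payoff=19.5026, prob=0.010244
DUDDUU: Ā=115.5354, payoff=36.1776, prob=0.010244
UUDDUU: Ā=226.2568, payoff=70.8478, prob=0.021885
DDUDUU: Ā=103.5294, payoff=48.1836, prob=0.010244
UDUDUU: Ā=202.7451, payoff=94.3596, prob=0.021885
DUUDUU: Ā=186.0701, payoff=111.0346, prob=0.021885
UUUDUU: Ā=364.3872, payoff=217.4428, prob=0.046754
DDDUUU: Ā=94.8851, payoff=56.8279, prob=0.010244
UDDUUU: Ā=185.8166, payoff=111.2881, prob=0.021885
DUDUUU: Ā=169.1416, payoff=127.9631, prob=0.021885
UUDUUU: Ā=331.2356, payoff=250.5943, prob=0.046754
DDUUUU: Ā=157.1356, payoff=139.9691, prob=0.021885
UDUUUU: Ā=307.7239, payoff=274.1061, prob=0.046754
DUUUUU: Ā=291.0489, payoff=290.7811, prob=0.046754
UUUUUU: Ā=569.9707, payoff=569.4463, prob=0.099883
Price = Σ prob·payoff / R^6 = 142.181797 / 2.839761 = 50.0682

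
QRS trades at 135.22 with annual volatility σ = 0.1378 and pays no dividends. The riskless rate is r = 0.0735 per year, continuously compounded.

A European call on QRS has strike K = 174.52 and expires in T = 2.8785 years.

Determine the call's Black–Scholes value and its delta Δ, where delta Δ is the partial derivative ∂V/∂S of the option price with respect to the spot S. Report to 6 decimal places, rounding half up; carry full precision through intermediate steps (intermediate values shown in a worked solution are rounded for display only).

price = 10.074485
Δ = 0.472316

σ√T = 0.1378·√2.8785 = 0.233793
d₁ = (ln(S/K) + (r+σ²/2)T) / (σ√T) = (ln(135.22/174.52) + (0.0735+0.1378²/2)·2.8785) / 0.233793 = (-0.255136 + 0.238899) / 0.233793 = -0.069449
d₂ = d₁ − σ√T = -0.069449 − 0.233793 = -0.303243
e^{−rT} = 0.809313
N(d₁) = 0.472316,  N(d₂) = 0.380852
Call price V = S·N(d₁) − K·e^{−rT}·N(d₂) = 63.866560 − 53.792075 = 10.074485
Δ = N(d₁) = 0.472316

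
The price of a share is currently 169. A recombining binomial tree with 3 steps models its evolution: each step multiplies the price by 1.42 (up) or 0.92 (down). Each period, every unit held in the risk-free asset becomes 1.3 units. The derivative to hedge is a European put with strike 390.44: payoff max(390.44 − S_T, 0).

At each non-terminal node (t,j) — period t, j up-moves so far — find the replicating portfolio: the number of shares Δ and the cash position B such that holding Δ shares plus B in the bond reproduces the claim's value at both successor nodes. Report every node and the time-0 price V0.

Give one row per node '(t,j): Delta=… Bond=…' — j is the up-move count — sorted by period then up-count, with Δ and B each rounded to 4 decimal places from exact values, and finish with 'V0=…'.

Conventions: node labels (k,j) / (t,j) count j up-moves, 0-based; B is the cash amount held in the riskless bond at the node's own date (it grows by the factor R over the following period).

(0,0): Delta=-0.6220 Bond=132.5065
(1,0): Delta=-1.0000 Bond=231.0296
(1,1): Delta=-0.5447 Bond=153.6992
(2,0): Delta=-1.0000 Bond=300.3385
(2,1): Delta=-1.0000 Bond=300.3385
(2,2): Delta=-0.4515 Bond=168.0627
V0=27.3882

No-arbitrage ⇒ martingale measure with p* = (R−d)/(u−d) = 0.7600.
Terminal payoffs: V(3,0)=258.8417, V(3,1)=187.3209, V(3,2)=76.9301, V(3,3)=0.0000
Node (2,0) S=143.0416: V=(p*·187.3209+(1−p*)·258.8417)/1.3=157.2969; Δ=(187.3209−258.8417)/(203.1191−131.5983)=-1.0000; B=V−Δ·S=300.3385
Node (2,1) S=220.7816: V=(p*·76.9301+(1−p*)·187.3209)/1.3=79.5569; Δ=(76.9301−187.3209)/(313.5099−203.1191)=-1.0000; B=V−Δ·S=300.3385
Node (2,2) S=340.7716: V=(p*·0.0000+(1−p*)·76.9301)/1.3=14.2025; Δ=(0.0000−76.9301)/(483.8957−313.5099)=-0.4515; B=V−Δ·S=168.0627
Node (1,0) S=155.4800: V=(p*·79.5569+(1−p*)·157.2969)/1.3=75.5496; Δ=(79.5569−157.2969)/(220.7816−143.0416)=-1.0000; B=V−Δ·S=231.0296
Node (1,1) S=239.9800: V=(p*·14.2025+(1−p*)·79.5569)/1.3=22.9904; Δ=(14.2025−79.5569)/(340.7716−220.7816)=-0.5447; B=V−Δ·S=153.6992
Node (0,0) S=169.0000: V=(p*·22.9904+(1−p*)·75.5496)/1.3=27.3882; Δ=(22.9904−75.5496)/(239.9800−155.4800)=-0.6220; B=V−Δ·S=132.5065
Verification: the root portfolio costs Δ(0,0)·S0 + B(0,0) = 27.3882, matching V0.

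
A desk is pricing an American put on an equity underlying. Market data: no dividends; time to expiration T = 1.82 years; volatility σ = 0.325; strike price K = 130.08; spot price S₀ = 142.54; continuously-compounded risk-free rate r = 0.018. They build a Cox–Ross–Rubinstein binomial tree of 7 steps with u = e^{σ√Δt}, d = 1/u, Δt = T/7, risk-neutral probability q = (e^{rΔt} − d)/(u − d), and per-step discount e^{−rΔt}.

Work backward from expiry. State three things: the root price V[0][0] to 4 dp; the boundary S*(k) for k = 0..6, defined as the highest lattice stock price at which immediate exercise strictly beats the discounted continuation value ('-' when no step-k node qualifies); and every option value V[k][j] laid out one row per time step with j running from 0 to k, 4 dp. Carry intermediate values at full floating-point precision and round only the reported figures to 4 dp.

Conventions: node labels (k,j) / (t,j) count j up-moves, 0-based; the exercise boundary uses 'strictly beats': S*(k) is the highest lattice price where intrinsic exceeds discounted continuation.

price = 16.6181
boundary = - - - - 73.4607 86.7012 102.3283
tree:
16.6181
23.7628 8.8148
32.9805 13.7183 3.4336
44.1582 20.8417 5.9098 0.7060
56.6193 30.6989 10.0552 1.3452 0.0000
67.8379 43.3788 16.8621 2.5634 0.0000 0.0000
77.3432 56.6193 27.7517 4.8847 0.0000 0.0000 0.0000
85.3969 67.8379 43.3788 9.3080 0.0000 0.0000 0.0000 0.0000

params: Δt=0.26000 u=1.18024 d=0.84729 q=0.47275 e^(-rΔt)=0.99533
t_7 payoffs: 85.3969 67.8379 43.3788 9.3080 0.0000 0.0000 0.0000 0.0000
t_6: node(6,0) S=52.7368 payoff=77.3432 vs cont=76.7358 → 77.3432 [stop]  node(6,1) S=73.4607 payoff=56.6193 vs cont=56.0120 → 56.6193 [stop]  node(6,2) S=102.3283 payoff=27.7517 vs cont=27.1443 → 27.7517 [stop]  node(6,3) S=142.5400 payoff=0.0000 vs cont=4.8847 → 4.8847 [wait]  node(6,4) S=198.5536 payoff=0.0000 vs cont=0.0000 → 0.0000 [wait]  node(6,5) S=276.5786 payoff=0.0000 vs cont=0.0000 → 0.0000 [wait]  node(6,6) S=385.2650 payoff=0.0000 vs cont=0.0000 → 0.0000 [wait]  ⇒ S*(6)=102.3283
t_5: node(5,0) S=62.2421 payoff=67.8379 vs cont=67.2305 → 67.8379 [stop]  node(5,1) S=86.7012 payoff=43.3788 vs cont=42.7714 → 43.3788 [stop]  node(5,2) S=120.7720 payoff=9.3080 vs cont=16.8621 → 16.8621 [wait]  node(5,3) S=168.2315 payoff=0.0000 vs cont=2.5634 → 2.5634 [wait]  node(5,4) S=234.3409 payoff=0.0000 vs cont=0.0000 → 0.0000 [wait]  node(5,5) S=326.4293 payoff=0.0000 vs cont=0.0000 → 0.0000 [wait]  ⇒ S*(5)=86.7012
t_4: node(4,0) S=73.4607 payoff=56.6193 vs cont=56.0120 → 56.6193 [stop]  node(4,1) S=102.3283 payoff=27.7517 vs cont=30.6989 → 30.6989 [wait]  node(4,2) S=142.5400 payoff=0.0000 vs cont=10.0552 → 10.0552 [wait]  node(4,3) S=198.5536 payoff=0.0000 vs cont=1.3452 → 1.3452 [wait]  node(4,4) S=276.5786 payoff=0.0000 vs cont=0.0000 → 0.0000 [wait]  ⇒ S*(4)=73.4607
t_3: node(3,0) S=86.7012 payoff=43.3788 vs cont=44.1582 → 44.1582 [wait]  node(3,1) S=120.7720 payoff=9.3080 vs cont=20.8417 → 20.8417 [wait]  node(3,2) S=168.2315 payoff=0.0000 vs cont=5.9098 → 5.9098 [wait]  node(3,3) S=234.3409 payoff=0.0000 vs cont=0.7060 → 0.7060 [wait]  ⇒ S*(3)=-
t_2: node(2,0) S=102.3283 payoff=27.7517 vs cont=32.9805 → 32.9805 [wait]  node(2,1) S=142.5400 payoff=0.0000 vs cont=13.7183 → 13.7183 [wait]  node(2,2) S=198.5536 payoff=0.0000 vs cont=3.4336 → 3.4336 [wait]  ⇒ S*(2)=-
t_1: node(1,0) S=120.7720 payoff=9.3080 vs cont=23.7628 → 23.7628 [wait]  node(1,1) S=168.2315 payoff=0.0000 vs cont=8.8148 → 8.8148 [wait]  ⇒ S*(1)=-
t_0: node(0,0) S=142.5400 payoff=0.0000 vs cont=16.6181 → 16.6181 [wait]  ⇒ S*(0)=-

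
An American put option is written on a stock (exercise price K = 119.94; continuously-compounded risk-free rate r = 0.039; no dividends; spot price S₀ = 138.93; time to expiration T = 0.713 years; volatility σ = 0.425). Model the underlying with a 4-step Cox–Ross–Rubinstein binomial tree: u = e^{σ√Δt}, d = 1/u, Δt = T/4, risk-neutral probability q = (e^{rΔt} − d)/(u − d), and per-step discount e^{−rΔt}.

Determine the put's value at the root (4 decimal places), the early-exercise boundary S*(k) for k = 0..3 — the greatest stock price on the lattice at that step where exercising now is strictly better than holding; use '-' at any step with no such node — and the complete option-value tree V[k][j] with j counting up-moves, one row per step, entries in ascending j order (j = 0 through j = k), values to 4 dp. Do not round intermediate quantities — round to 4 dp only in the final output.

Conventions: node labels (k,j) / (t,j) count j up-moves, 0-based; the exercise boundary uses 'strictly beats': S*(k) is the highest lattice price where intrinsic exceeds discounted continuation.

Δt=0.17825, u=1.19654, d=0.83574, q=0.47460, disc=e^(-rΔt)=0.99307
k=4 terminal: V=max(K-S,0) → 52.1621 22.9020 0.0000 0.0000 0.0000
k=3: j=0 S=81.0989 intr=38.8411 cont=38.0102 V=38.8411[EX]; j=1 S=116.1098 intr=3.8302 cont=11.9494 V=11.9494[hold]; j=2 S=166.2352 intr=0.0000 cont=0.0000 V=0.0000[hold]; j=3 S=238.0001 intr=0.0000 cont=0.0000 V=0.0000[hold]  S*(3)=81.0989
k=2: j=0 S=97.0380 intr=22.9020 cont=25.8977 V=25.8977[hold]; j=1 S=138.9300 intr=0.0000 cont=6.2348 V=6.2348[hold]; j=2 S=198.9070 intr=0.0000 cont=0.0000 V=0.0000[hold]  S*(2)=-
k=1: j=0 S=116.1098 intr=3.8302 cont=16.4510 V=16.4510[hold]; j=1 S=166.2352 intr=0.0000 cont=3.2531 V=3.2531[hold]  S*(1)=-
k=0: j=0 S=138.9300 intr=0.0000 cont=10.1167 V=10.1167[hold]  S*(0)=-

price = 10.1167
boundary = - - - 81.0989
tree:
10.1167
16.4510 3.2531
25.8977 6.2348 0.0000
38.8411 11.9494 0.0000 0.0000
52.1621 22.9020 0.0000 0.0000 0.0000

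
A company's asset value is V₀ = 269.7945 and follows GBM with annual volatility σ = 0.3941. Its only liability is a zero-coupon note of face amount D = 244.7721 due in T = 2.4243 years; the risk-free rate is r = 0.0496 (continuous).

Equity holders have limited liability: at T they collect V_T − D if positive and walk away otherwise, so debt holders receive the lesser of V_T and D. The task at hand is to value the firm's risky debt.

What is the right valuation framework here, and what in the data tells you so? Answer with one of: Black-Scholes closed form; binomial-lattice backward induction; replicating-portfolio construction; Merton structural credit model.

Key observation: assets follow a GBM and default happens iff V_T < 244.7721; valuing claims on that split (equity as a call, risky debt as the residual) is the structural model's definition.

framework: Merton structural credit model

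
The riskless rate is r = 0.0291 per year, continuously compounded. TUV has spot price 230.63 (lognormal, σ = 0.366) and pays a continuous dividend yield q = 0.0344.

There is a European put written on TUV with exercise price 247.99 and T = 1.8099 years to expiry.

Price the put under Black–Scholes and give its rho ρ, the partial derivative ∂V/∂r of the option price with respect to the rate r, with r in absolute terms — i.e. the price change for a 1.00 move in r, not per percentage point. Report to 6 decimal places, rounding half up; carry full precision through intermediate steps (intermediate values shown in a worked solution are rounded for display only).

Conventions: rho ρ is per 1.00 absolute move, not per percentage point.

price = 53.824346
ρ = -281.128442

σ√T = 0.366·√1.8099 = 0.492389
d₁ = (ln(S/K) + (r−q+σ²/2)T) / (σ√T) = (ln(230.63/247.99) + (0.0291−0.0344+0.366²/2)·1.8099) / 0.492389 = (-0.072574 + 0.111631) / 0.492389 = 0.079322
d₂ = d₁ − σ√T = 0.079322 − 0.492389 = -0.413067
e^{−rT} = 0.948695
e^{−qT} = 0.939638
N(−d₁) = 0.468388,  N(−d₂) = 0.660221
Put price V = K·e^{−rT}·N(−d₂) − S·e^{−qT}·N(−d₁) = 155.328163 − 101.503818 = 53.824346
ρ = −K·T·e^{−rT}·N(−d₂) = -281.128442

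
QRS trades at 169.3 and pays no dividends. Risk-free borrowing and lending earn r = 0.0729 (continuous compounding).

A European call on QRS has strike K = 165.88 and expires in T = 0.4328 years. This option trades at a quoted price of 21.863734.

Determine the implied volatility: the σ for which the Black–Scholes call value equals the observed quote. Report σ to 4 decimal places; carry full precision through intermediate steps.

At σ = 0.3993 the Black–Scholes value reproduces the quote:
σ√T = 0.3993·√0.4328 = 0.262690
d₁ = (ln(S/K) + (r+σ²/2)T) / (σ√T) = (ln(169.3/165.88) + (0.0729+0.3993²/2)·0.4328) / 0.262690 = (0.020408 + 0.066054) / 0.262690 = 0.329140
d₂ = d₁ − σ√T = 0.329140 − 0.262690 = 0.066450
e^{−rT} = 0.968941
N(d₁) = 0.628975,  N(d₂) = 0.526490
V = S·N(d₁) − K·e^{−rT}·N(d₂) = 106.485486 − 84.621752 = 21.863734 (the observed quote) — the price is monotone increasing in volatility, hence this σ is the only solution

sigma = 0.3993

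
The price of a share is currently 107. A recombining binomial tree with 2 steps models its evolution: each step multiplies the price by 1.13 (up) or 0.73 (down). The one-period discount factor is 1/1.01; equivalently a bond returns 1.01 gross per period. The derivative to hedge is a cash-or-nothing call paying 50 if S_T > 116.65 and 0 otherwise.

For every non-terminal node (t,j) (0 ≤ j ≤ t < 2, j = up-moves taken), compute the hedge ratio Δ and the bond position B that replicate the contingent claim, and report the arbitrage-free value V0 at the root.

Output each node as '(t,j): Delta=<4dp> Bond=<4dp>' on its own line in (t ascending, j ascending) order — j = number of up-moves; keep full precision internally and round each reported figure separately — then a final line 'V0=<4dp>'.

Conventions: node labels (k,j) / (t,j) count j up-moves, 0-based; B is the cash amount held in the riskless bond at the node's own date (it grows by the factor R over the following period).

(0,0): Delta=0.8097 Bond=-62.6164
(1,0): Delta=0.0000 Bond=0.0000
(1,1): Delta=1.0338 Bond=-90.3465
V0=24.0173

Since d<R<u, set p* = (R−d)/(u−d) = 0.7000; price each node as the discounted p*-expectation of its children.
Terminal payoffs: V(2,0)=0.0000, V(2,1)=0.0000, V(2,2)=50.0000
(1,0): S=78.1100. Δ = (V_up−V_dn)/(S_up−S_dn) = (0.0000−0.0000)/(88.2643−57.0203) = 0.0000. V = [p*·0.0000 + (1−p*)·0.0000]/1.01 = 0.0000. B = V − Δ·S = 0.0000.
(1,1): S=120.9100. Δ = (V_up−V_dn)/(S_up−S_dn) = (50.0000−0.0000)/(136.6283−88.2643) = 1.0338. V = [p*·50.0000 + (1−p*)·0.0000]/1.01 = 34.6535. B = V − Δ·S = -90.3465.
(0,0): S=107.0000. Δ = (V_up−V_dn)/(S_up−S_dn) = (34.6535−0.0000)/(120.9100−78.1100) = 0.8097. V = [p*·34.6535 + (1−p*)·0.0000]/1.01 = 24.0173. B = V − Δ·S = -62.6164.
Sanity check at the root: Δ(0,0)·S0 + B(0,0) reproduces V0 = 24.0173.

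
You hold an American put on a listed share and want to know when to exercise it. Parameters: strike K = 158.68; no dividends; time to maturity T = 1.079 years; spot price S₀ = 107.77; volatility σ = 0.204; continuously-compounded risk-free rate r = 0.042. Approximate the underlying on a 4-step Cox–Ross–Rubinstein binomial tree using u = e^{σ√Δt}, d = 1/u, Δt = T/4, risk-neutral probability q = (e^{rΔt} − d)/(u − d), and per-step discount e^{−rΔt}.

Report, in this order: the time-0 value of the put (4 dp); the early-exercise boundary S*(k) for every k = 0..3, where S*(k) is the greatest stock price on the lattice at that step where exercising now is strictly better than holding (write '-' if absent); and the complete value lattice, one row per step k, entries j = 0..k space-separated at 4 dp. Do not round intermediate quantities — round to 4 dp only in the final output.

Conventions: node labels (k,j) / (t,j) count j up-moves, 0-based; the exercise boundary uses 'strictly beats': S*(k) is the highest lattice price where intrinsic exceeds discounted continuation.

price = 50.9100
boundary = 107.7700 119.8153 133.2070 119.8153
tree:
50.9100
61.7444 38.8647
71.4896 50.9100 25.4730
80.2551 61.7444 38.8647 11.9078
88.1393 71.4896 50.9100 25.4730 0.0000

Δt=0.26975, u=1.11177, d=0.89947, q=0.52721, disc=e^(-rΔt)=0.98873
k=4 terminal: V=max(K-S,0) → 88.1393 71.4896 50.9100 25.4730 0.0000
k=3: j=0 S=78.4249 intr=80.2551 cont=78.4674 V=80.2551[EX]; j=1 S=96.9356 intr=61.7444 cont=59.9568 V=61.7444[EX]; j=2 S=119.8153 intr=38.8647 cont=37.0770 V=38.8647[EX]; j=3 S=148.0954 intr=10.5846 cont=11.9078 V=11.9078[hold]  S*(3)=119.8153
k=2: j=0 S=87.1904 intr=71.4896 cont=69.7020 V=71.4896[EX]; j=1 S=107.7700 intr=50.9100 cont=49.1224 V=50.9100[EX]; j=2 S=133.2070 intr=25.4730 cont=24.3751 V=25.4730[EX]  S*(2)=133.2070
k=1: j=0 S=96.9356 intr=61.7444 cont=59.9568 V=61.7444[EX]; j=1 S=119.8153 intr=38.8647 cont=37.0770 V=38.8647[EX]  S*(1)=119.8153
k=0: j=0 S=107.7700 intr=50.9100 cont=49.1224 V=50.9100[EX]  S*(0)=107.7700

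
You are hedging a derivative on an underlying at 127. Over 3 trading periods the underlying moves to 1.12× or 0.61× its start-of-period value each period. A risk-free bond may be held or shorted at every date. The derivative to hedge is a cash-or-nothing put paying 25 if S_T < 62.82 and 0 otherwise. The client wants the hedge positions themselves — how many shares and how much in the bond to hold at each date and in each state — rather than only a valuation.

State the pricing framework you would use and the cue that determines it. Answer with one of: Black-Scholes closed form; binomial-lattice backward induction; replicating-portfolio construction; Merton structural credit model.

framework: replicating-portfolio construction

Key observation: what is demanded is not a single number but the (Δ, B) position at each node of the 1.12/0.61 tree starting at 127; constructing those positions is the replicating-portfolio method.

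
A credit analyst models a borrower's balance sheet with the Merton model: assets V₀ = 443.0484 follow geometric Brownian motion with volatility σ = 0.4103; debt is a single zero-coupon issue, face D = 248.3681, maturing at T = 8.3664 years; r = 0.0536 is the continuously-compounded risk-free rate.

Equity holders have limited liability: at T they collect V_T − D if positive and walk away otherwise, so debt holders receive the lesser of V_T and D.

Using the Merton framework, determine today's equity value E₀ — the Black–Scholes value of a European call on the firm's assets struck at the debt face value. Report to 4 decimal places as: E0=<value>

E0=314.7018

Work the structural quantities from V₀ = 443.0484 against face 248.3681:
d₁ = [ln(V₀/D) + (r + σ²/2)T] / (σ√T)
   = [ln(443.0484/248.3681) + (0.0536 + 0.5·0.4103²)·8.3664] / (0.4103·√8.3664)
   = [0.578767 + 1.152664] / 1.186782 = 1.458930
d₂ = d₁ − σ√T = 1.458930 − 1.186782 = 0.272148
N(d₁) = 0.927708,  N(d₂) = 0.607246,  e^(−rT) = 0.638624
E₀ = V₀·N(d₁) − D·e^(−rT)·N(d₂)
   = 443.0484·0.927708 − 248.3681·0.638624·0.607246 = 314.701810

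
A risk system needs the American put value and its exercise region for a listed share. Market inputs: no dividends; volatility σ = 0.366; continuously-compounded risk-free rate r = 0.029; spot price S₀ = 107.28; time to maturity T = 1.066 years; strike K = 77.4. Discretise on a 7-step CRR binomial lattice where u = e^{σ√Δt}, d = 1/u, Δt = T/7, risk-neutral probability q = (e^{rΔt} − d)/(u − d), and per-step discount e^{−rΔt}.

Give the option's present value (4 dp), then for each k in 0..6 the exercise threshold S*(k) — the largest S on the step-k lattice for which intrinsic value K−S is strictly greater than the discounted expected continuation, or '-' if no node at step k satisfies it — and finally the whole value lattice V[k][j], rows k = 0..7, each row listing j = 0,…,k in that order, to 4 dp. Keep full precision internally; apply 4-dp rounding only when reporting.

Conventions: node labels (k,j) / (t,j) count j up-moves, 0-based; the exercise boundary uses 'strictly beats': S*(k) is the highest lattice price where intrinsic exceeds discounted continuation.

price = 3.3804
boundary = - - - - - 52.5259 60.5902
tree:
3.3804
5.3331 1.2945
8.2299 2.2415 0.2797
12.3582 3.8298 0.5401 0.0000
17.9285 6.4328 1.0429 0.0000 0.0000
24.8741 10.5633 2.0137 0.0000 0.0000 0.0000
31.8651 16.8098 3.8881 0.0000 0.0000 0.0000 0.0000
37.9256 24.8741 7.5073 0.0000 0.0000 0.0000 0.0000 0.0000

Δt=0.15229, u=1.15353, d=0.86690, q=0.47980, disc=e^(-rΔt)=0.99559
k=7 terminal: V=max(K-S,0) → 37.9256 24.8741 7.5073 0.0000 0.0000 0.0000 0.0000 0.0000
k=6: j=0 S=45.5349 intr=31.8651 cont=31.5240 V=31.8651[EX]; j=1 S=60.5902 intr=16.8098 cont=16.4687 V=16.8098[EX]; j=2 S=80.6233 intr=0.0000 cont=3.8881 V=3.8881[hold]; j=3 S=107.2800 intr=0.0000 cont=0.0000 V=0.0000[hold]; j=4 S=142.7502 intr=0.0000 cont=0.0000 V=0.0000[hold]; j=5 S=189.9481 intr=0.0000 cont=0.0000 V=0.0000[hold]; j=6 S=252.7510 intr=0.0000 cont=0.0000 V=0.0000[hold]  S*(6)=60.5902
k=5: j=0 S=52.5259 intr=24.8741 cont=24.5330 V=24.8741[EX]; j=1 S=69.8927 intr=7.5073 cont=10.5633 V=10.5633[hold]; j=2 S=93.0015 intr=0.0000 cont=2.0137 V=2.0137[hold]; j=3 S=123.7507 intr=0.0000 cont=0.0000 V=0.0000[hold]; j=4 S=164.6667 intr=0.0000 cont=0.0000 V=0.0000[hold]; j=5 S=219.1109 intr=0.0000 cont=0.0000 V=0.0000[hold]  S*(5)=52.5259
k=4: j=0 S=60.5902 intr=16.8098 cont=17.9285 V=17.9285[hold]; j=1 S=80.6233 intr=0.0000 cont=6.4328 V=6.4328[hold]; j=2 S=107.2800 intr=0.0000 cont=1.0429 V=1.0429[hold]; j=3 S=142.7502 intr=0.0000 cont=0.0000 V=0.0000[hold]; j=4 S=189.9481 intr=0.0000 cont=0.0000 V=0.0000[hold]  S*(4)=-
k=3: j=0 S=69.8927 intr=7.5073 cont=12.3582 V=12.3582[hold]; j=1 S=93.0015 intr=0.0000 cont=3.8298 V=3.8298[hold]; j=2 S=123.7507 intr=0.0000 cont=0.5401 V=0.5401[hold]; j=3 S=164.6667 intr=0.0000 cont=0.0000 V=0.0000[hold]  S*(3)=-
k=2: j=0 S=80.6233 intr=0.0000 cont=8.2299 V=8.2299[hold]; j=1 S=107.2800 intr=0.0000 cont=2.2415 V=2.2415[hold]; j=2 S=142.7502 intr=0.0000 cont=0.2797 V=0.2797[hold]  S*(2)=-
k=1: j=0 S=93.0015 intr=0.0000 cont=5.3331 V=5.3331[hold]; j=1 S=123.7507 intr=0.0000 cont=1.2945 V=1.2945[hold]  S*(1)=-
k=0: j=0 S=107.2800 intr=0.0000 cont=3.3804 V=3.3804[hold]  S*(0)=-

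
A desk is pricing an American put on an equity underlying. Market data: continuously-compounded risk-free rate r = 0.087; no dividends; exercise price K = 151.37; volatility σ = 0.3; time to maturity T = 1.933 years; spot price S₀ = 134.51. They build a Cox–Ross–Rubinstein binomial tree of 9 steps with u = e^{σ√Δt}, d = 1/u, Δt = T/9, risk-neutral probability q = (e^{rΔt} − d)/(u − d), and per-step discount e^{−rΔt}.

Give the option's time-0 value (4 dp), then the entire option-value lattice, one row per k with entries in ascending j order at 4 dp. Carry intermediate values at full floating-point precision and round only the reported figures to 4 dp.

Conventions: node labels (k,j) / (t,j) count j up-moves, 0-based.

Δt=0.21478  u=1.14916  d=0.87020  q=0.53291  discount=0.98149
step 9 (expiry): payoffs max(K−S,0) = 112.8820 100.5438 84.2504 62.7337 34.3194 0.0000 0.0000 0.0000 0.0000 0.0000
k=8: (k=8,j=0): S=44.2290, K−S=107.1410, hold=104.3389 ⇒ V=107.1410 exercise | (k=8,j=1): S=58.4075, K−S=92.9625, hold=90.1603 ⇒ V=92.9625 exercise | (k=8,j=2): S=77.1313, K−S=74.2387, hold=71.4365 ⇒ V=74.2387 exercise | (k=8,j=3): S=101.8574, K−S=49.5126, hold=46.7104 ⇒ V=49.5126 exercise | (k=8,j=4): S=134.5100, K−S=16.8600, hold=15.7335 ⇒ V=16.8600 exercise | (k=8,j=5): S=177.6301, K−S=0.0000, hold=0.0000 ⇒ V=0.0000 continue | (k=8,j=6): S=234.5733, K−S=0.0000, hold=0.0000 ⇒ V=0.0000 continue | (k=8,j=7): S=309.7708, K−S=0.0000, hold=0.0000 ⇒ V=0.0000 continue | (k=8,j=8): S=409.0746, K−S=0.0000, hold=0.0000 ⇒ V=0.0000 continue
k=7: (k=7,j=0): S=50.8262, K−S=100.5438, hold=97.7416 ⇒ V=100.5438 exercise | (k=7,j=1): S=67.1196, K−S=84.2504, hold=81.4482 ⇒ V=84.2504 exercise | (k=7,j=2): S=88.6363, K−S=62.7337, hold=59.9315 ⇒ V=62.7337 exercise | (k=7,j=3): S=117.0506, K−S=34.3194, hold=31.5172 ⇒ V=34.3194 exercise | (k=7,j=4): S=154.5737, K−S=0.0000, hold=7.7293 ⇒ V=7.7293 continue | (k=7,j=5): S=204.1256, K−S=0.0000, hold=0.0000 ⇒ V=0.0000 continue | (k=7,j=6): S=269.5625, K−S=0.0000, hold=0.0000 ⇒ V=0.0000 continue | (k=7,j=7): S=355.9766, K−S=0.0000, hold=0.0000 ⇒ V=0.0000 continue
k=6: (k=6,j=0): S=58.4075, K−S=92.9625, hold=90.1603 ⇒ V=92.9625 exercise | (k=6,j=1): S=77.1313, K−S=74.2387, hold=71.4365 ⇒ V=74.2387 exercise | (k=6,j=2): S=101.8574, K−S=49.5126, hold=46.7104 ⇒ V=49.5126 exercise | (k=6,j=3): S=134.5100, K−S=16.8600, hold=19.7763 ⇒ V=19.7763 continue | (k=6,j=4): S=177.6301, K−S=0.0000, hold=3.5435 ⇒ V=3.5435 continue | (k=6,j=5): S=234.5733, K−S=0.0000, hold=0.0000 ⇒ V=0.0000 continue | (k=6,j=6): S=309.7708, K−S=0.0000, hold=0.0000 ⇒ V=0.0000 continue
k=5: (k=5,j=0): S=67.1196, K−S=84.2504, hold=81.4482 ⇒ V=84.2504 exercise | (k=5,j=1): S=88.6363, K−S=62.7337, hold=59.9315 ⇒ V=62.7337 exercise | (k=5,j=2): S=117.0506, K−S=34.3194, hold=33.0426 ⇒ V=34.3194 exercise | (k=5,j=3): S=154.5737, K−S=0.0000, hold=10.9197 ⇒ V=10.9197 continue | (k=5,j=4): S=204.1256, K−S=0.0000, hold=1.6245 ⇒ V=1.6245 continue | (k=5,j=5): S=269.5625, K−S=0.0000, hold=0.0000 ⇒ V=0.0000 continue
k=4: (k=4,j=0): S=77.1313, K−S=74.2387, hold=71.4365 ⇒ V=74.2387 exercise | (k=4,j=1): S=101.8574, K−S=49.5126, hold=46.7104 ⇒ V=49.5126 exercise | (k=4,j=2): S=134.5100, K−S=16.8600, hold=21.4450 ⇒ V=21.4450 continue | (k=4,j=3): S=177.6301, K−S=0.0000, hold=5.8557 ⇒ V=5.8557 continue | (k=4,j=4): S=234.5733, K−S=0.0000, hold=0.7447 ⇒ V=0.7447 continue
k=3: (k=3,j=0): S=88.6363, K−S=62.7337, hold=59.9315 ⇒ V=62.7337 exercise | (k=3,j=1): S=117.0506, K−S=34.3194, hold=33.9154 ⇒ V=34.3194 exercise | (k=3,j=2): S=154.5737, K−S=0.0000, hold=12.8941 ⇒ V=12.8941 continue | (k=3,j=3): S=204.1256, K−S=0.0000, hold=3.0740 ⇒ V=3.0740 continue
k=2: (k=2,j=0): S=101.8574, K−S=49.5126, hold=46.7104 ⇒ V=49.5126 exercise | (k=2,j=1): S=134.5100, K−S=16.8600, hold=22.4777 ⇒ V=22.4777 continue | (k=2,j=2): S=177.6301, K−S=0.0000, hold=7.5191 ⇒ V=7.5191 continue
k=1: (k=1,j=0): S=117.0506, K−S=34.3194, hold=34.4555 ⇒ V=34.4555 continue | (k=1,j=1): S=154.5737, K−S=0.0000, hold=14.2375 ⇒ V=14.2375 continue
k=0: (k=0,j=0): S=134.5100, K−S=16.8600, hold=23.2428 ⇒ V=23.2428 continue

price = 23.2428
tree:
23.2428
34.4555 14.2375
49.5126 22.4777 7.5191
62.7337 34.3194 12.8941 3.0740
74.2387 49.5126 21.4450 5.8557 0.7447
84.2504 62.7337 34.3194 10.9197 1.6245 0.0000
92.9625 74.2387 49.5126 19.7763 3.5435 0.0000 0.0000
100.5438 84.2504 62.7337 34.3194 7.7293 0.0000 0.0000 0.0000
107.1410 92.9625 74.2387 49.5126 16.8600 0.0000 0.0000 0.0000 0.0000
112.8820 100.5438 84.2504 62.7337 34.3194 0.0000 0.0000 0.0000 0.0000 0.0000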